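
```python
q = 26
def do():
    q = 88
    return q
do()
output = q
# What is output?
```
26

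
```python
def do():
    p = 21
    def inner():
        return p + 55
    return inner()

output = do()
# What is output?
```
76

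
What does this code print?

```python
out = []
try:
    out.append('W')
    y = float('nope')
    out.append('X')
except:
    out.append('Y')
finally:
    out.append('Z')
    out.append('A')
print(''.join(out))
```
WYZA

Code before exception runs, then except, then all of finally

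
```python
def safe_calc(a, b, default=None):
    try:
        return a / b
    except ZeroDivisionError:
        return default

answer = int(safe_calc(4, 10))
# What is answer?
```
0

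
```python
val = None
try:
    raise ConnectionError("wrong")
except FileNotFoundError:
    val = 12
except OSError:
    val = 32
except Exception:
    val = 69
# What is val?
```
32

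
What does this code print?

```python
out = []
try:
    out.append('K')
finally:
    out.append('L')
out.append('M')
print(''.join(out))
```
KLM

try/finally without except, no exception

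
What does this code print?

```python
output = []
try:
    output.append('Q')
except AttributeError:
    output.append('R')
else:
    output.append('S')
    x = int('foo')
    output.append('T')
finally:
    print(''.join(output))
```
QS

Try succeeds, else appends 'S', ValueError in else is uncaught, finally prints before exception propagates ('T' never appended)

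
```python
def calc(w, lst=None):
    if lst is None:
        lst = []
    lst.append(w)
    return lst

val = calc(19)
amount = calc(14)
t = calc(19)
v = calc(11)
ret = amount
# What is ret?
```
[14]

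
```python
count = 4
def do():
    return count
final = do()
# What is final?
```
4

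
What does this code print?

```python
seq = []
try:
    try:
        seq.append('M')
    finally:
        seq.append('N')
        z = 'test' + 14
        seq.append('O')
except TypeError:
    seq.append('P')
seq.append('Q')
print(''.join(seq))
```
MNPQ

Exception in inner finally caught by outer except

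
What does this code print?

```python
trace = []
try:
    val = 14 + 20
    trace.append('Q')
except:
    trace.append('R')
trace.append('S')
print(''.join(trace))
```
QS

No exception, try block completes normally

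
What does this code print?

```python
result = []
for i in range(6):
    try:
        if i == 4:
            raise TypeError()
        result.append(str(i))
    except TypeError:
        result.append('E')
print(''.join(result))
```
0123E5

Exception on i=4 caught, loop continues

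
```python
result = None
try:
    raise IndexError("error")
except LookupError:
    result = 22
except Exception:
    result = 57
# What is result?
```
22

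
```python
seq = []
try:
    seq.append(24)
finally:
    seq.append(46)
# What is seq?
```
[24, 46]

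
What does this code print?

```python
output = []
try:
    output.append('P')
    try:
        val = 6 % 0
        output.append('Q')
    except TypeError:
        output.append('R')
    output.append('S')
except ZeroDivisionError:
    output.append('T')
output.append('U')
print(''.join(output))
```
PTU

Inner handler doesn't match, propagates to outer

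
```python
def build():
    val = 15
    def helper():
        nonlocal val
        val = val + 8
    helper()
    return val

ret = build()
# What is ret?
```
23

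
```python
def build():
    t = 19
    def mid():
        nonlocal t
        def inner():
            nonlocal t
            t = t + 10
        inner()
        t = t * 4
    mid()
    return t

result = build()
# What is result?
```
116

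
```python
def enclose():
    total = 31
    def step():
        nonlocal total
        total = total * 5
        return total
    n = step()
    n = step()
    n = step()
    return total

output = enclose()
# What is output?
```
3875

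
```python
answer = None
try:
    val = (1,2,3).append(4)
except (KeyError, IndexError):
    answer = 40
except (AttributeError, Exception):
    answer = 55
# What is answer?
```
55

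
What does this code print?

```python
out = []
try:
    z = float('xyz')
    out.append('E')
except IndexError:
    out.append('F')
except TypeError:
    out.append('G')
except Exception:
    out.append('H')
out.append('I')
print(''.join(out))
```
HI

ValueError not specifically caught, falls to Exception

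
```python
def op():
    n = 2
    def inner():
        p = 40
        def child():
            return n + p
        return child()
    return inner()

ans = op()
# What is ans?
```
42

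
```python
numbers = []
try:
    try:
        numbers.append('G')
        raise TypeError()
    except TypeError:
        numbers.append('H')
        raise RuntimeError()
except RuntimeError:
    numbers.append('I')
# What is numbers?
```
['G', 'H', 'I']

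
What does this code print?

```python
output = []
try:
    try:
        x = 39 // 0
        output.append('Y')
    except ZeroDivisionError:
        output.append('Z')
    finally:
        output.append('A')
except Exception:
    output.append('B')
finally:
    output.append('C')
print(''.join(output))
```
ZAC

Both finally blocks run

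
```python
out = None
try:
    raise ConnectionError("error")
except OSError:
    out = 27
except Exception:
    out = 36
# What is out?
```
27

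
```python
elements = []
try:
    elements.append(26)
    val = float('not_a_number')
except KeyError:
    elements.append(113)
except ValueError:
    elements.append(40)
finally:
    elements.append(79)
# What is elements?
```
[26, 40, 79]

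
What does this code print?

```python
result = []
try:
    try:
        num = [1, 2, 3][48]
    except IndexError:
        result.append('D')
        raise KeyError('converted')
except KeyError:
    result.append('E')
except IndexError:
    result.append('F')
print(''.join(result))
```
DE

New KeyError raised, caught by outer KeyError handler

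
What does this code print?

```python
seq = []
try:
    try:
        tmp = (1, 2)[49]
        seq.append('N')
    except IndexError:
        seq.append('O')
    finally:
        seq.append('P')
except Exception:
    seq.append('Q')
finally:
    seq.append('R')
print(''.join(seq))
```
OPR

Both finally blocks run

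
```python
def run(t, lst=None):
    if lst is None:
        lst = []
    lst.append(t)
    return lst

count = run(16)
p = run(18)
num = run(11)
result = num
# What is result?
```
[11]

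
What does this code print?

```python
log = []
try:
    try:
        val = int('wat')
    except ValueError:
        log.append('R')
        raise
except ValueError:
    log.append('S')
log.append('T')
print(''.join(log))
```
RST

raise without argument re-raises current exception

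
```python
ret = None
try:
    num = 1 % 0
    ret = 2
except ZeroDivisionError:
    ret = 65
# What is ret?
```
65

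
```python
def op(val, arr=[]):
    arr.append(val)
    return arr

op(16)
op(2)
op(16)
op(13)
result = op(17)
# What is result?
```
[16, 2, 16, 13, 17]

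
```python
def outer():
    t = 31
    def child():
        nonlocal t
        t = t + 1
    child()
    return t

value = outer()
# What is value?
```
32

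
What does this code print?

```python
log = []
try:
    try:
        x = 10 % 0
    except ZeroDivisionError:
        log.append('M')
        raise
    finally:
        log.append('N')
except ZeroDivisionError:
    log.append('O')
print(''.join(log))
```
MNO

finally runs before re-raised exception propagates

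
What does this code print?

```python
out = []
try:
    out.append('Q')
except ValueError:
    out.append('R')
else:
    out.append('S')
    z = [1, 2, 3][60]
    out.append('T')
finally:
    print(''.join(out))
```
QS

Try succeeds, else appends 'S', IndexError in else is uncaught, finally prints before exception propagates ('T' never appended)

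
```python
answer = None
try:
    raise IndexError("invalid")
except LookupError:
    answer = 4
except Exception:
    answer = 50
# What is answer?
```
4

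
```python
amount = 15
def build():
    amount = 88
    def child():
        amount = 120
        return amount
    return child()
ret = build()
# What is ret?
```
120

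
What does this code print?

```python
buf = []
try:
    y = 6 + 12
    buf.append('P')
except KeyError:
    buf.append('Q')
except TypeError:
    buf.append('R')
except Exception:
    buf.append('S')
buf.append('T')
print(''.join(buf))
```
PT

No exception, try block completes normally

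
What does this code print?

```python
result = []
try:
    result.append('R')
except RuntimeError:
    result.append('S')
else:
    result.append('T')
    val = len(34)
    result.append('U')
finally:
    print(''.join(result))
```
RT

Try succeeds, else appends 'T', TypeError in else is uncaught, finally prints before exception propagates ('U' never appended)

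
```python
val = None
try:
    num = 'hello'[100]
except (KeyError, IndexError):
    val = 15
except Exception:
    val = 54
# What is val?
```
15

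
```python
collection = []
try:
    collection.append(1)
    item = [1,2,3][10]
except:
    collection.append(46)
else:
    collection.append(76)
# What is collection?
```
[1, 46]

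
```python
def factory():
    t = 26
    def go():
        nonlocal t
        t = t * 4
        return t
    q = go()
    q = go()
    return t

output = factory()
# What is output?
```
416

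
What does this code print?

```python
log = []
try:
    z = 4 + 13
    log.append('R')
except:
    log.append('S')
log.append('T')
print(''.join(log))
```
RT

No exception, try block completes normally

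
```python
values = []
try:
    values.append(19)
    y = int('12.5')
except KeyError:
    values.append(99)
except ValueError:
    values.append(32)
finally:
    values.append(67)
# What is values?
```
[19, 32, 67]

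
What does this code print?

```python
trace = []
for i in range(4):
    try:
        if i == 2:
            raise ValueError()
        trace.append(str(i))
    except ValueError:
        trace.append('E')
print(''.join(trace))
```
01E3

Exception on i=2 caught, loop continues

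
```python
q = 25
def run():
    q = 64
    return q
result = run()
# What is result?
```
64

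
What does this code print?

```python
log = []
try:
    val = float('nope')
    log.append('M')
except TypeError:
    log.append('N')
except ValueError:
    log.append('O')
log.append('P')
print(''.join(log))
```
OP

ValueError is caught by its specific handler, not TypeError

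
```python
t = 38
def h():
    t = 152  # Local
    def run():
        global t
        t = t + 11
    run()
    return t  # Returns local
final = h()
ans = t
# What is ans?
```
49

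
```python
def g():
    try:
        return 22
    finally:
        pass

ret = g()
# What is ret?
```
22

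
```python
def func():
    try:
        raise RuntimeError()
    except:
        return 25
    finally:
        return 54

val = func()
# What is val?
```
54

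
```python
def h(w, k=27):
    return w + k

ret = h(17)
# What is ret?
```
44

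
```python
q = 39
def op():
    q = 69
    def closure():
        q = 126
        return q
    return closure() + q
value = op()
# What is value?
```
195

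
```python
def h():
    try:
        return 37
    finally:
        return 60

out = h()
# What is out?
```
60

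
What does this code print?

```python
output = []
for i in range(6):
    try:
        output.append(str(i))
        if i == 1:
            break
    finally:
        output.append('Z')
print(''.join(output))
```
0Z1Z

finally runs even when breaking out of loop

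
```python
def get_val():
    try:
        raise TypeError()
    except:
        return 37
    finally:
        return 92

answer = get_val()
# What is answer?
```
92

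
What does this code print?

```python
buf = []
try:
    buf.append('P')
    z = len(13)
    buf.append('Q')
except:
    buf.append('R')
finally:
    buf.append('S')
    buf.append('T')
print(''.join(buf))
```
PRST

Code before exception runs, then except, then all of finally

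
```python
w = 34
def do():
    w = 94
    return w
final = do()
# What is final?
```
94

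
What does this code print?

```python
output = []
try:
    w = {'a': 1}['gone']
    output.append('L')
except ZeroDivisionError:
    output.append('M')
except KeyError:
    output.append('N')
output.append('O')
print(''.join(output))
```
NO

KeyError is caught by its specific handler, not ZeroDivisionError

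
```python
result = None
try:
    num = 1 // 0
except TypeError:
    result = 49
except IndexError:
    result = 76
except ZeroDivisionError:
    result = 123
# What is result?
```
123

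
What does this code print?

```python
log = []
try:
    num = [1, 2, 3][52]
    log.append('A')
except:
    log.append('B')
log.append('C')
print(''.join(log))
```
BC

Exception raised in try, caught by bare except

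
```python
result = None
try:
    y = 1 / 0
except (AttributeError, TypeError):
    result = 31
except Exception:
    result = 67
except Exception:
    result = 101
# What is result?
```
67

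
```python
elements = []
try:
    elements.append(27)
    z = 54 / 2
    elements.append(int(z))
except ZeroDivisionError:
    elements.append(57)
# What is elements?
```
[27, 27]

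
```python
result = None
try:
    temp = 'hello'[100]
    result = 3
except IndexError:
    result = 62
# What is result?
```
62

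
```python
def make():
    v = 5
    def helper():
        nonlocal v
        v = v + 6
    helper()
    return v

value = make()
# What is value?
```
11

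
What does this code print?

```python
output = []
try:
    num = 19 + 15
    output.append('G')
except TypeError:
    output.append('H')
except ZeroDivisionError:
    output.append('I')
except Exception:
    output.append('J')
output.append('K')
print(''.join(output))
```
GK

No exception, try block completes normally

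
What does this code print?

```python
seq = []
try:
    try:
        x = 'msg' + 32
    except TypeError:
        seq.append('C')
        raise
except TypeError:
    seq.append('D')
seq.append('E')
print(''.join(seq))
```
CDE

raise without argument re-raises current exception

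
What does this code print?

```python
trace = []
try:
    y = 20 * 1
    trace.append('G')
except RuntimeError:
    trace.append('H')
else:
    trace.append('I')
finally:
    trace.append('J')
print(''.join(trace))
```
GIJ

else runs before finally when no exception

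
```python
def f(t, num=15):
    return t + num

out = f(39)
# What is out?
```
54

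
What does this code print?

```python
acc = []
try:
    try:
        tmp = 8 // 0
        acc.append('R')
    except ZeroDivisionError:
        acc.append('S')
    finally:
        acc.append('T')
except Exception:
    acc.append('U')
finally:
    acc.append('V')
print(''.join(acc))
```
STV

Both finally blocks run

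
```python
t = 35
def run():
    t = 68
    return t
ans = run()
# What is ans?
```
68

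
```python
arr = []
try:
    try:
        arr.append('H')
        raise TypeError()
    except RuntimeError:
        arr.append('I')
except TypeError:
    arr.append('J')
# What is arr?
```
['H', 'J']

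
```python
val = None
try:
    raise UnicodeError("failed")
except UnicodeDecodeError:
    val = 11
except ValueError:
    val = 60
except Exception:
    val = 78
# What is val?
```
60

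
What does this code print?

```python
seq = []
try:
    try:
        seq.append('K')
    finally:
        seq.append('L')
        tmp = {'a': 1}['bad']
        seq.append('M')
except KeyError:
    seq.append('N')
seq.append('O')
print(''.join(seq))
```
KLNO

Exception in inner finally caught by outer except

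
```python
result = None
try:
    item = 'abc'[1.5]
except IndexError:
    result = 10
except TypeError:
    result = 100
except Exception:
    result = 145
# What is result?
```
100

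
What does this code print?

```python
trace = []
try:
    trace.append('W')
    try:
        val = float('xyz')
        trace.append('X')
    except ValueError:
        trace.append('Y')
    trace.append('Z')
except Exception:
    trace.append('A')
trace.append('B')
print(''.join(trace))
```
WYZB

Inner exception caught by inner handler, outer continues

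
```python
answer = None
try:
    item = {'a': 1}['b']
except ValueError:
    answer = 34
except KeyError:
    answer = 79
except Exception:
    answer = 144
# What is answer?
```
79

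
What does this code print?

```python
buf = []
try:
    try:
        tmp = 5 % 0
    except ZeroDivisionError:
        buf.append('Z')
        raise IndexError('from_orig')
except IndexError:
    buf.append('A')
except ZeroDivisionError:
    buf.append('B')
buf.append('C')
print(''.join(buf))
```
ZAC

IndexError raised and caught, original ZeroDivisionError not re-raised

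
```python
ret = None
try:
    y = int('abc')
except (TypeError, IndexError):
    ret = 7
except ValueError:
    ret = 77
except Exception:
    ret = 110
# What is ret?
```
77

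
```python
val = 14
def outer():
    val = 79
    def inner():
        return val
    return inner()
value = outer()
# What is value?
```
79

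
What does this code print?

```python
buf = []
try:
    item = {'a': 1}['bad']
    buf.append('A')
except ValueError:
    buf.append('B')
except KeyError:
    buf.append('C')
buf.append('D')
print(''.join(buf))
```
CD

KeyError is caught by its specific handler, not ValueError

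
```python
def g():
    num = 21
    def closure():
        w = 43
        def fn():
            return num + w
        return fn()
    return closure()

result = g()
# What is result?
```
64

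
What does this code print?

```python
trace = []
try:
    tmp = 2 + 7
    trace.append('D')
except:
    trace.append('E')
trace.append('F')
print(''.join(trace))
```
DF

No exception, try block completes normally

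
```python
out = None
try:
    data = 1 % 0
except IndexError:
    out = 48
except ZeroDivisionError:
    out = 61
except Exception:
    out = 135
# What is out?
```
61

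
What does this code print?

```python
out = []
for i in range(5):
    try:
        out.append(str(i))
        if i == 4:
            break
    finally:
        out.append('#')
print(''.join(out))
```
0#1#2#3#4#

finally runs even when breaking out of loop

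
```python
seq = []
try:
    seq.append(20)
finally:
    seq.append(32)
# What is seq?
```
[20, 32]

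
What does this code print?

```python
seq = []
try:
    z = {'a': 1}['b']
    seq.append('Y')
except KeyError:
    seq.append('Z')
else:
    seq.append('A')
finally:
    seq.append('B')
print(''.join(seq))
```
ZB

Exception: except runs, else skipped, finally runs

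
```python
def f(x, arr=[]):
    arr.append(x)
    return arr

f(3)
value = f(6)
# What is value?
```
[3, 6]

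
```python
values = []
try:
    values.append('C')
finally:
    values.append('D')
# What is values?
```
['C', 'D']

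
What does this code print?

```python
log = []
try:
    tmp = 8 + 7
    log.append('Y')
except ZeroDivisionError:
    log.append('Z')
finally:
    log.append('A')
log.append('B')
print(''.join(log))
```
YAB

finally runs after normal execution too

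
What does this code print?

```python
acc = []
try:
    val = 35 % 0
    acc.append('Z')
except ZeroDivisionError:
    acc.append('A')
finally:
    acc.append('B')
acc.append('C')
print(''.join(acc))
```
ABC

finally always runs, even after exception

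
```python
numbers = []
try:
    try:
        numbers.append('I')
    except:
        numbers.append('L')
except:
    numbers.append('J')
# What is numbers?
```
['I']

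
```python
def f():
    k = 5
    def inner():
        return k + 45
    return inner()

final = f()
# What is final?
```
50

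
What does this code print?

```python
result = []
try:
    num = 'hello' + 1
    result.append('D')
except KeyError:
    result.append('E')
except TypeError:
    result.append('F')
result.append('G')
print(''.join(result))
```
FG

TypeError is caught by its specific handler, not KeyError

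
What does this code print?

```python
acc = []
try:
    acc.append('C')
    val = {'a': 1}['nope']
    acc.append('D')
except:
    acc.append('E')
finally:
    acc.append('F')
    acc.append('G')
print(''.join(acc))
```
CEFG

Code before exception runs, then except, then all of finally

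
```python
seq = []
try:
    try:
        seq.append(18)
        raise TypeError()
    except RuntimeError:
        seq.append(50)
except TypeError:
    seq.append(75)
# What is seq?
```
[18, 75]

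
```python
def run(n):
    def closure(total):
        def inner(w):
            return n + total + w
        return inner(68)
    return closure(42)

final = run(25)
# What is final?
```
135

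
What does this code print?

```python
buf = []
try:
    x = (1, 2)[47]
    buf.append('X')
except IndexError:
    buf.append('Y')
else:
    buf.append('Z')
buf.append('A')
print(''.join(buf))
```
YA

else block skipped when exception is caught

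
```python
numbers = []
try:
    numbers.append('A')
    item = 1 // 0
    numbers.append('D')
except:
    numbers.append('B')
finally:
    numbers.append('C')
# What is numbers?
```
['A', 'B', 'C']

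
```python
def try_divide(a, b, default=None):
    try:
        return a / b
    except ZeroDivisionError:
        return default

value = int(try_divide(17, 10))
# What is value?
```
1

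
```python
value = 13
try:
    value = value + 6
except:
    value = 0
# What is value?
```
19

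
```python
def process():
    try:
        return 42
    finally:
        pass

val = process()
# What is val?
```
42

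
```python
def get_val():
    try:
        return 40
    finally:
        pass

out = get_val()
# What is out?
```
40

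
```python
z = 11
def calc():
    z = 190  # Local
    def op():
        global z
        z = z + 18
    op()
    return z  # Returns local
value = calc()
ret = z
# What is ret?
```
29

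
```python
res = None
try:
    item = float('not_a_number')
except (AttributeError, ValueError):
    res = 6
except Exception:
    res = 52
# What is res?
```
6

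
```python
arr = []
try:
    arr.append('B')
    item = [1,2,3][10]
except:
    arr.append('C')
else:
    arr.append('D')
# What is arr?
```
['B', 'C']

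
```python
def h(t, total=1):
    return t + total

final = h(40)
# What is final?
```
41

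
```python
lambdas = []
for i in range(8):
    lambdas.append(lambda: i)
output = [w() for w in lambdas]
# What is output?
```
[7, 7, 7, 7, 7, 7, 7, 7]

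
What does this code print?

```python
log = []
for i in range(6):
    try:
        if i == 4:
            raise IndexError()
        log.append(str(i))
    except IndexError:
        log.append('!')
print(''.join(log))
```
0123!5

Exception on i=4 caught, loop continues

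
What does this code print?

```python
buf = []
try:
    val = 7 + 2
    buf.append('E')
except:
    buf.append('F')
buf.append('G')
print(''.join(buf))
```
EG

No exception, try block completes normally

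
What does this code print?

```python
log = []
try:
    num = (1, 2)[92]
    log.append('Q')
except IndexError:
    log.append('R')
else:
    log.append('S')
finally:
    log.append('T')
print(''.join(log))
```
RT

Exception: except runs, else skipped, finally runs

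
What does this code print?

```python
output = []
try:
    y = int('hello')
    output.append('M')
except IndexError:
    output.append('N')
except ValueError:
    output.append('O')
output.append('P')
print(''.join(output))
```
OP

ValueError is caught by its specific handler, not IndexError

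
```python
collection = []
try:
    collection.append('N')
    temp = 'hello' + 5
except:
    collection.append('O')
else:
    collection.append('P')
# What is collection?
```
['N', 'O']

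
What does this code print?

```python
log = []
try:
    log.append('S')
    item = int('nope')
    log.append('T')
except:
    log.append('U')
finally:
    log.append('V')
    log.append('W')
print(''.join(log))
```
SUVW

Code before exception runs, then except, then all of finally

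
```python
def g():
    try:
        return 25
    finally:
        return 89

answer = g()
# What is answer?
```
89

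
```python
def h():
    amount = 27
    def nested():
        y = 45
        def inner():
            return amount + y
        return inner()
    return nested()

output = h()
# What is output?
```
72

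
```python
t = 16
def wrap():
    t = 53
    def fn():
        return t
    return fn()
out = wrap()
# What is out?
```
53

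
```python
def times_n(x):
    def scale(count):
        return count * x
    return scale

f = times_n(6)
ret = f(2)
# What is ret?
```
12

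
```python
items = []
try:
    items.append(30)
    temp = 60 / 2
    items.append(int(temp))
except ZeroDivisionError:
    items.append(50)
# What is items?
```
[30, 30]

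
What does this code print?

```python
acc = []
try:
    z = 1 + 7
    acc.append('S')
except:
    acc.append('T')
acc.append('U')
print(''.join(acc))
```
SU

No exception, try block completes normally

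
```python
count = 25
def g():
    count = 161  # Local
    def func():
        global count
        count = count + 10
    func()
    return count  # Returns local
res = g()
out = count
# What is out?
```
35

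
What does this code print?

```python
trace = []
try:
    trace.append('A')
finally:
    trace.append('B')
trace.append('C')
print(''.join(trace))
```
ABC

try/finally without except, no exception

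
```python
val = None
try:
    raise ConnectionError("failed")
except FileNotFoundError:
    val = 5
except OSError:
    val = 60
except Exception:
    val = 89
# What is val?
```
60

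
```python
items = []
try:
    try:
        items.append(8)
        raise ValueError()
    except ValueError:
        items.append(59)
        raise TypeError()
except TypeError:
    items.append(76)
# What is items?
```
[8, 59, 76]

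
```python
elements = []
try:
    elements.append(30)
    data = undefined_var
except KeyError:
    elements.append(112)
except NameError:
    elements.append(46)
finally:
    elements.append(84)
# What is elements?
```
[30, 46, 84]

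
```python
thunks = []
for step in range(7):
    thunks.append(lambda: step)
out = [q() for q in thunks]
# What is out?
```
[6, 6, 6, 6, 6, 6, 6]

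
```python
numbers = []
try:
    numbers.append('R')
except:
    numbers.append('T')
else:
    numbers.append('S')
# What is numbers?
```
['R', 'S']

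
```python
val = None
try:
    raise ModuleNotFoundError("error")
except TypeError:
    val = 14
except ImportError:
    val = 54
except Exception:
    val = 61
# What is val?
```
54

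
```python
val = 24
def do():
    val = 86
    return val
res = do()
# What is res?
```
86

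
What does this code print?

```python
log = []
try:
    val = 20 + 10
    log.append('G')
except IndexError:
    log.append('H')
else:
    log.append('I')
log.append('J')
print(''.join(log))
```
GIJ

else block runs when no exception occurs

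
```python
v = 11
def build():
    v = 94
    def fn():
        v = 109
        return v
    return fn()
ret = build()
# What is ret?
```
109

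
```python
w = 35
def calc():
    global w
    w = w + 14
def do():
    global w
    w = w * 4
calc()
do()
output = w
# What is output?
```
196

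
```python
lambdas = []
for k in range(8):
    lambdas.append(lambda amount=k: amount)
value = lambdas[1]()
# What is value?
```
1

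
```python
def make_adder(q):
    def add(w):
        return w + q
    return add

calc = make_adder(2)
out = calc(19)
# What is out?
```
21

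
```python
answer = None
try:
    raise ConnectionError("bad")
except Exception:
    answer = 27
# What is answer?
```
27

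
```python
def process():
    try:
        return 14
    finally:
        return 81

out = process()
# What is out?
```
81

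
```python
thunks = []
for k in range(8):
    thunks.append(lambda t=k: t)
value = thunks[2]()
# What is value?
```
2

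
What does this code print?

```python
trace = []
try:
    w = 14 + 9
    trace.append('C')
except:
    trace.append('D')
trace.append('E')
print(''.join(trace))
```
CE

No exception, try block completes normally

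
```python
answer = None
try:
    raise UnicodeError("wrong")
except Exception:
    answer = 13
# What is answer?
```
13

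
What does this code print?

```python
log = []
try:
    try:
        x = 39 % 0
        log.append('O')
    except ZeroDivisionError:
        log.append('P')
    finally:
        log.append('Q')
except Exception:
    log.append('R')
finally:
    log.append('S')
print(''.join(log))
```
PQS

Both finally blocks run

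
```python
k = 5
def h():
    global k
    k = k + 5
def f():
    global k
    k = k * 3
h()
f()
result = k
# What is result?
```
30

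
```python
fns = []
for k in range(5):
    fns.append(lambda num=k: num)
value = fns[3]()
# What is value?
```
3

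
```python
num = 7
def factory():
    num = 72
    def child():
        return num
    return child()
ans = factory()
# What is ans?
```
72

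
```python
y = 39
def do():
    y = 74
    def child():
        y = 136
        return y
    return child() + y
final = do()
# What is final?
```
210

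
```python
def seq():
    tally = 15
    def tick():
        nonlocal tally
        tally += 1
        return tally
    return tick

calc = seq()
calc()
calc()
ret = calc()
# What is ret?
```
18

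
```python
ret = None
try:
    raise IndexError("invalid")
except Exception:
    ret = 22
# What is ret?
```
22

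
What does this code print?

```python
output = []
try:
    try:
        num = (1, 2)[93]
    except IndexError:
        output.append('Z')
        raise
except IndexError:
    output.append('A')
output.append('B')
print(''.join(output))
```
ZAB

raise without argument re-raises current exception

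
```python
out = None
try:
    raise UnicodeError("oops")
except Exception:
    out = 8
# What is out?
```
8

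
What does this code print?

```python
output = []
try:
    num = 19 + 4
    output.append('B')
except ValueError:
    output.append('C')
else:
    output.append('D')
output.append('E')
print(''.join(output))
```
BDE

else block runs when no exception occurs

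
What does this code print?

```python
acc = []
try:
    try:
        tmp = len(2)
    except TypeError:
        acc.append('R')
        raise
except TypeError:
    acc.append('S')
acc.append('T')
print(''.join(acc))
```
RST

raise without argument re-raises current exception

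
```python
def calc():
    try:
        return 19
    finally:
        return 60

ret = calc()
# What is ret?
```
60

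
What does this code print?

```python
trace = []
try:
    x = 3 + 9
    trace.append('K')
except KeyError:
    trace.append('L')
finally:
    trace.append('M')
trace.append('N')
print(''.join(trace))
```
KMN

finally runs after normal execution too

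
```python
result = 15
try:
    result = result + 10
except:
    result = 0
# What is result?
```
25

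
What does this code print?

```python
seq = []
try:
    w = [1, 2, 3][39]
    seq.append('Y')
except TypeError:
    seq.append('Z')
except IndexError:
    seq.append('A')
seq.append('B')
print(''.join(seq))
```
AB

IndexError is caught by its specific handler, not TypeError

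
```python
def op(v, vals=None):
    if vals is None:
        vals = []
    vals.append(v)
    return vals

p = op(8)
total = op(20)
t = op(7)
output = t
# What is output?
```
[7]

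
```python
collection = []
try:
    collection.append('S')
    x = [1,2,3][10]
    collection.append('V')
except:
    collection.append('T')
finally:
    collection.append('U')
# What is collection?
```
['S', 'T', 'U']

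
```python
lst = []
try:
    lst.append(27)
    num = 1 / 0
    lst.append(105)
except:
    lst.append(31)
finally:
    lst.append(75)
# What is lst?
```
[27, 31, 75]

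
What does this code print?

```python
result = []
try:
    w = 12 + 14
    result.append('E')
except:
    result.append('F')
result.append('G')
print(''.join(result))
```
EG

No exception, try block completes normally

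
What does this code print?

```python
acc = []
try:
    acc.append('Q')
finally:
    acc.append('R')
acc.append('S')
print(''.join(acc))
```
QRS

try/finally without except, no exception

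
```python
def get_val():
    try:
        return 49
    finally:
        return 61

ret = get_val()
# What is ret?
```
61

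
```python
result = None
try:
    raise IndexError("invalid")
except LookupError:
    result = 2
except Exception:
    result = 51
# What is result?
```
2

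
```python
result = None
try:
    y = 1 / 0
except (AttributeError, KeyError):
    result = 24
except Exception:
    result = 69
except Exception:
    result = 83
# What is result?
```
69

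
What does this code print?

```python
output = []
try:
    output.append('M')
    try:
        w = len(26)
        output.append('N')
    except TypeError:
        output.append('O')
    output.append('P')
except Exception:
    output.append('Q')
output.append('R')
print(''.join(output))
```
MOPR

Inner exception caught by inner handler, outer continues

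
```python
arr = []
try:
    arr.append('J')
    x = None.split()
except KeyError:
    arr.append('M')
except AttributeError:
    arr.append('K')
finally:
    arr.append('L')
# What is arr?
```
['J', 'K', 'L']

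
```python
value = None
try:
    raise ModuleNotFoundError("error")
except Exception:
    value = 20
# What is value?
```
20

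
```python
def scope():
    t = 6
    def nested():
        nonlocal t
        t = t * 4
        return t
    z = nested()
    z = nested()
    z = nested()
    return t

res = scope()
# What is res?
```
384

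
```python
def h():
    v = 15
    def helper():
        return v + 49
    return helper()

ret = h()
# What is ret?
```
64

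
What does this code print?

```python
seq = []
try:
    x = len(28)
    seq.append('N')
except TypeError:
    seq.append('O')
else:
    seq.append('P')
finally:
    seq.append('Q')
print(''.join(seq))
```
OQ

Exception: except runs, else skipped, finally runs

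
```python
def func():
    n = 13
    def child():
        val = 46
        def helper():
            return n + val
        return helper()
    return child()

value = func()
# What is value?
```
59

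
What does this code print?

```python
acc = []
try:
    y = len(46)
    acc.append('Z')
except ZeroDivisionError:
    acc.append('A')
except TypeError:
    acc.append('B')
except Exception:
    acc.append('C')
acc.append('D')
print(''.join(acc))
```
BD

TypeError matches before generic Exception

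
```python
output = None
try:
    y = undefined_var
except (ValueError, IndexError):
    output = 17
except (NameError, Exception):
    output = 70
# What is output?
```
70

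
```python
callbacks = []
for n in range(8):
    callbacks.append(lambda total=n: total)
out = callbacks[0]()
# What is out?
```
0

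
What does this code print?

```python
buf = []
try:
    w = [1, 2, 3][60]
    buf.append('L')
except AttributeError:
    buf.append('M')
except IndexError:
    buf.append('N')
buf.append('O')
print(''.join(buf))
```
NO

IndexError is caught by its specific handler, not AttributeError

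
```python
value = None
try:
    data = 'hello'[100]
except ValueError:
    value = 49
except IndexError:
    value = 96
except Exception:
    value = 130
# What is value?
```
96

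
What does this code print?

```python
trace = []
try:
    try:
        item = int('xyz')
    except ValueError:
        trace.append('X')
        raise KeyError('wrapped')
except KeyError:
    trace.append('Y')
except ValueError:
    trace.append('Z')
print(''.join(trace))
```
XY

New KeyError raised, caught by outer KeyError handler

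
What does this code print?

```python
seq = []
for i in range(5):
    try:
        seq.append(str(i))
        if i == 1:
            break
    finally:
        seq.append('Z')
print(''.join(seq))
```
0Z1Z

finally runs even when breaking out of loop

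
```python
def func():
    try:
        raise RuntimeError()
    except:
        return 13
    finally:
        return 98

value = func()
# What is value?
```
98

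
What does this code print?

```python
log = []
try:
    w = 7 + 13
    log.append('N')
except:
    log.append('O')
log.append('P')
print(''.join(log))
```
NP

No exception, try block completes normally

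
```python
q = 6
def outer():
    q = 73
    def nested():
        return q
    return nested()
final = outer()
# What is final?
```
73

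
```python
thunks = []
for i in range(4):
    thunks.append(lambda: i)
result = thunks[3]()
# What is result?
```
3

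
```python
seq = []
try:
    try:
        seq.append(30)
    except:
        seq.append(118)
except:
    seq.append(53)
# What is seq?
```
[30]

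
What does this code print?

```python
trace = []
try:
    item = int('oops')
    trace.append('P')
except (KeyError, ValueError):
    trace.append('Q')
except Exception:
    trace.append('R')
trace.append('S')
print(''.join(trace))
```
QS

ValueError matches tuple containing it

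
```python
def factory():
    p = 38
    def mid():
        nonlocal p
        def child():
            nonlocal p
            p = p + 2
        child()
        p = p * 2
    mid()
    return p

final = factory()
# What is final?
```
80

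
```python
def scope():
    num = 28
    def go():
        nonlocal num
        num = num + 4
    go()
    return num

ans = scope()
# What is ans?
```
32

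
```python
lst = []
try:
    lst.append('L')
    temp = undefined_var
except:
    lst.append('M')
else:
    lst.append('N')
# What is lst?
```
['L', 'M']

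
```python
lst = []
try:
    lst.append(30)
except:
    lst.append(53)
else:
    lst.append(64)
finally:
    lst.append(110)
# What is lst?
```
[30, 64, 110]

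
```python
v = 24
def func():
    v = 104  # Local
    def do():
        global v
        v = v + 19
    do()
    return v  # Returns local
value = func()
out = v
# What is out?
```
43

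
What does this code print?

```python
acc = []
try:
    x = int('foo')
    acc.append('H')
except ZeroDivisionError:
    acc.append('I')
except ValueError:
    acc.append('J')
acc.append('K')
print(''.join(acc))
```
JK

ValueError is caught by its specific handler, not ZeroDivisionError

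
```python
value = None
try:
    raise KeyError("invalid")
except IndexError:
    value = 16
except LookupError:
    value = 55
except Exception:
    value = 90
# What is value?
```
55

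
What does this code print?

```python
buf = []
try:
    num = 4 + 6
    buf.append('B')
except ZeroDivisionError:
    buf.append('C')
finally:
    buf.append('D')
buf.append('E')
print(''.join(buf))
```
BDE

finally runs after normal execution too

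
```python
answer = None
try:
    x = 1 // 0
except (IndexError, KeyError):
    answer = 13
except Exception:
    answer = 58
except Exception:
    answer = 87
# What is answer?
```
58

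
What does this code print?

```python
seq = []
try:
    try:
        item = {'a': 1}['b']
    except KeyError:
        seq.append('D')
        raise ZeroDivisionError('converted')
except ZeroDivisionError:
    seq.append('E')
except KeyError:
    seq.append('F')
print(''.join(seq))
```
DE

New ZeroDivisionError raised, caught by outer ZeroDivisionError handler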